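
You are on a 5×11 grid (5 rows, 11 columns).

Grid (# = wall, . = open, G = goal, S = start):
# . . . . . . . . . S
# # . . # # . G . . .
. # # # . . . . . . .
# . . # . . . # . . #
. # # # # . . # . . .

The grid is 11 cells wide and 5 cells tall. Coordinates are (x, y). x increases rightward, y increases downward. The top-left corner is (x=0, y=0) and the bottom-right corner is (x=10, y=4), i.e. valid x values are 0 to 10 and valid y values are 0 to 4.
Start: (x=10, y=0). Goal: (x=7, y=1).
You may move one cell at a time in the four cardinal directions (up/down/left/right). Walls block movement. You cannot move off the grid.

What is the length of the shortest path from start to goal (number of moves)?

BFS from (x=10, y=0) until reaching (x=7, y=1):
  Distance 0: (x=10, y=0)
  Distance 1: (x=9, y=0), (x=10, y=1)
  Distance 2: (x=8, y=0), (x=9, y=1), (x=10, y=2)
  Distance 3: (x=7, y=0), (x=8, y=1), (x=9, y=2)
  Distance 4: (x=6, y=0), (x=7, y=1), (x=8, y=2), (x=9, y=3)  <- goal reached here
One shortest path (4 moves): (x=10, y=0) -> (x=9, y=0) -> (x=8, y=0) -> (x=7, y=0) -> (x=7, y=1)

Answer: Shortest path length: 4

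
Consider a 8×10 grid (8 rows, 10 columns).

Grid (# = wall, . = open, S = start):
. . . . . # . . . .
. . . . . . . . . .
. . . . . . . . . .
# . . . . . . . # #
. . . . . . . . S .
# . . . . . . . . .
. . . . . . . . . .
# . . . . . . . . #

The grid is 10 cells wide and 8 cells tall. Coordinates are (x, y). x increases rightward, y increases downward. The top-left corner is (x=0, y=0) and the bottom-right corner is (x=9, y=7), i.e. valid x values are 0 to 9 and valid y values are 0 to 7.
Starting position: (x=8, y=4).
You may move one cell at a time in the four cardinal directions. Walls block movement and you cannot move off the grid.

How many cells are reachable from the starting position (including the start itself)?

BFS flood-fill from (x=8, y=4):
  Distance 0: (x=8, y=4)
  Distance 1: (x=7, y=4), (x=9, y=4), (x=8, y=5)
  Distance 2: (x=7, y=3), (x=6, y=4), (x=7, y=5), (x=9, y=5), (x=8, y=6)
  Distance 3: (x=7, y=2), (x=6, y=3), (x=5, y=4), (x=6, y=5), (x=7, y=6), (x=9, y=6), (x=8, y=7)
  Distance 4: (x=7, y=1), (x=6, y=2), (x=8, y=2), (x=5, y=3), (x=4, y=4), (x=5, y=5), (x=6, y=6), (x=7, y=7)
  Distance 5: (x=7, y=0), (x=6, y=1), (x=8, y=1), (x=5, y=2), (x=9, y=2), (x=4, y=3), (x=3, y=4), (x=4, y=5), (x=5, y=6), (x=6, y=7)
  Distance 6: (x=6, y=0), (x=8, y=0), (x=5, y=1), (x=9, y=1), (x=4, y=2), (x=3, y=3), (x=2, y=4), (x=3, y=5), (x=4, y=6), (x=5, y=7)
  Distance 7: (x=9, y=0), (x=4, y=1), (x=3, y=2), (x=2, y=3), (x=1, y=4), (x=2, y=5), (x=3, y=6), (x=4, y=7)
  Distance 8: (x=4, y=0), (x=3, y=1), (x=2, y=2), (x=1, y=3), (x=0, y=4), (x=1, y=5), (x=2, y=6), (x=3, y=7)
  Distance 9: (x=3, y=0), (x=2, y=1), (x=1, y=2), (x=1, y=6), (x=2, y=7)
  Distance 10: (x=2, y=0), (x=1, y=1), (x=0, y=2), (x=0, y=6), (x=1, y=7)
  Distance 11: (x=1, y=0), (x=0, y=1)
  Distance 12: (x=0, y=0)
Total reachable: 73 (grid has 73 open cells total)

Answer: Reachable cells: 73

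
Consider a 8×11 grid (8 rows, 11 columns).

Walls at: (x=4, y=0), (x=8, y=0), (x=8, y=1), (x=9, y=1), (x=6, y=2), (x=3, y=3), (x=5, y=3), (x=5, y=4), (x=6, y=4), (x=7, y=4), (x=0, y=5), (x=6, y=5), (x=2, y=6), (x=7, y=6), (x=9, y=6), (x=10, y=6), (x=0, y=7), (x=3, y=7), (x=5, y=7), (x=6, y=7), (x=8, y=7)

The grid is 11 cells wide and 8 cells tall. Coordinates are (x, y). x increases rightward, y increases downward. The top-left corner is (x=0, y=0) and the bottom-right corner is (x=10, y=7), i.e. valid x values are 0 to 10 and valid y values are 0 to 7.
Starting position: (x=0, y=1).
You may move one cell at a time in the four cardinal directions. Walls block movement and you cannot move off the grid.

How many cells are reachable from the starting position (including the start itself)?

Answer: Reachable cells: 64

Derivation:
BFS flood-fill from (x=0, y=1):
  Distance 0: (x=0, y=1)
  Distance 1: (x=0, y=0), (x=1, y=1), (x=0, y=2)
  Distance 2: (x=1, y=0), (x=2, y=1), (x=1, y=2), (x=0, y=3)
  Distance 3: (x=2, y=0), (x=3, y=1), (x=2, y=2), (x=1, y=3), (x=0, y=4)
  Distance 4: (x=3, y=0), (x=4, y=1), (x=3, y=2), (x=2, y=3), (x=1, y=4)
  Distance 5: (x=5, y=1), (x=4, y=2), (x=2, y=4), (x=1, y=5)
  Distance 6: (x=5, y=0), (x=6, y=1), (x=5, y=2), (x=4, y=3), (x=3, y=4), (x=2, y=5), (x=1, y=6)
  Distance 7: (x=6, y=0), (x=7, y=1), (x=4, y=4), (x=3, y=5), (x=0, y=6), (x=1, y=7)
  Distance 8: (x=7, y=0), (x=7, y=2), (x=4, y=5), (x=3, y=6), (x=2, y=7)
  Distance 9: (x=8, y=2), (x=7, y=3), (x=5, y=5), (x=4, y=6)
  Distance 10: (x=9, y=2), (x=6, y=3), (x=8, y=3), (x=5, y=6), (x=4, y=7)
  Distance 11: (x=10, y=2), (x=9, y=3), (x=8, y=4), (x=6, y=6)
  Distance 12: (x=10, y=1), (x=10, y=3), (x=9, y=4), (x=8, y=5)
  Distance 13: (x=10, y=0), (x=10, y=4), (x=7, y=5), (x=9, y=5), (x=8, y=6)
  Distance 14: (x=9, y=0), (x=10, y=5)
Total reachable: 64 (grid has 67 open cells total)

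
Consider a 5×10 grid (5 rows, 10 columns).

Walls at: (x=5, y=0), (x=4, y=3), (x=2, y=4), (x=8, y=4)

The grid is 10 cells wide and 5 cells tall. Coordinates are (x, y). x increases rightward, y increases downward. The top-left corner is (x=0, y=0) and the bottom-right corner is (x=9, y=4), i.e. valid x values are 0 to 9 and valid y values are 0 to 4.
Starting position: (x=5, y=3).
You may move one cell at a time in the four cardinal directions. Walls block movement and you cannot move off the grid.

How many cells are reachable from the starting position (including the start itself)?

BFS flood-fill from (x=5, y=3):
  Distance 0: (x=5, y=3)
  Distance 1: (x=5, y=2), (x=6, y=3), (x=5, y=4)
  Distance 2: (x=5, y=1), (x=4, y=2), (x=6, y=2), (x=7, y=3), (x=4, y=4), (x=6, y=4)
  Distance 3: (x=4, y=1), (x=6, y=1), (x=3, y=2), (x=7, y=2), (x=8, y=3), (x=3, y=4), (x=7, y=4)
  Distance 4: (x=4, y=0), (x=6, y=0), (x=3, y=1), (x=7, y=1), (x=2, y=2), (x=8, y=2), (x=3, y=3), (x=9, y=3)
  Distance 5: (x=3, y=0), (x=7, y=0), (x=2, y=1), (x=8, y=1), (x=1, y=2), (x=9, y=2), (x=2, y=3), (x=9, y=4)
  Distance 6: (x=2, y=0), (x=8, y=0), (x=1, y=1), (x=9, y=1), (x=0, y=2), (x=1, y=3)
  Distance 7: (x=1, y=0), (x=9, y=0), (x=0, y=1), (x=0, y=3), (x=1, y=4)
  Distance 8: (x=0, y=0), (x=0, y=4)
Total reachable: 46 (grid has 46 open cells total)

Answer: Reachable cells: 46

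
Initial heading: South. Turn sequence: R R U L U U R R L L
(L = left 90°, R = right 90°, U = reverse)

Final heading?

Start: South
  R (right (90° clockwise)) -> West
  R (right (90° clockwise)) -> North
  U (U-turn (180°)) -> South
  L (left (90° counter-clockwise)) -> East
  U (U-turn (180°)) -> West
  U (U-turn (180°)) -> East
  R (right (90° clockwise)) -> South
  R (right (90° clockwise)) -> West
  L (left (90° counter-clockwise)) -> South
  L (left (90° counter-clockwise)) -> East
Final: East

Answer: Final heading: East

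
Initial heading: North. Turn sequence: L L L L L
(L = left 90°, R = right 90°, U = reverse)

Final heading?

Answer: Final heading: West

Derivation:
Start: North
  L (left (90° counter-clockwise)) -> West
  L (left (90° counter-clockwise)) -> South
  L (left (90° counter-clockwise)) -> East
  L (left (90° counter-clockwise)) -> North
  L (left (90° counter-clockwise)) -> West
Final: West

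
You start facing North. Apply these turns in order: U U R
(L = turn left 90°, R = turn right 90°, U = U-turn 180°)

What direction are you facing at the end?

Answer: Final heading: East

Derivation:
Start: North
  U (U-turn (180°)) -> South
  U (U-turn (180°)) -> North
  R (right (90° clockwise)) -> East
Final: East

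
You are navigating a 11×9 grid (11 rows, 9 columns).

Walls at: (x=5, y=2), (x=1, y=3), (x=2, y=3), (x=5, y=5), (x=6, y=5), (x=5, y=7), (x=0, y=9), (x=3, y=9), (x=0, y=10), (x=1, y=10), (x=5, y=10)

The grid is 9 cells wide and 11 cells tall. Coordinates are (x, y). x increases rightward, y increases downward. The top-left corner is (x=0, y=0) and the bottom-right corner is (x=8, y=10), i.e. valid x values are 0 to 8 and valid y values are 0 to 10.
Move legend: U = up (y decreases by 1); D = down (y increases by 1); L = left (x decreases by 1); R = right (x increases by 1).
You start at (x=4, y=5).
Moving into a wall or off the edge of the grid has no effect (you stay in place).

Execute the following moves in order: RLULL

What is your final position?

Answer: Final position: (x=1, y=4)

Derivation:
Start: (x=4, y=5)
  R (right): blocked, stay at (x=4, y=5)
  L (left): (x=4, y=5) -> (x=3, y=5)
  U (up): (x=3, y=5) -> (x=3, y=4)
  L (left): (x=3, y=4) -> (x=2, y=4)
  L (left): (x=2, y=4) -> (x=1, y=4)
Final: (x=1, y=4)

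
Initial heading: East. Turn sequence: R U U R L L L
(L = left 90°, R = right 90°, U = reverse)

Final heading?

Answer: Final heading: North

Derivation:
Start: East
  R (right (90° clockwise)) -> South
  U (U-turn (180°)) -> North
  U (U-turn (180°)) -> South
  R (right (90° clockwise)) -> West
  L (left (90° counter-clockwise)) -> South
  L (left (90° counter-clockwise)) -> East
  L (left (90° counter-clockwise)) -> North
Final: North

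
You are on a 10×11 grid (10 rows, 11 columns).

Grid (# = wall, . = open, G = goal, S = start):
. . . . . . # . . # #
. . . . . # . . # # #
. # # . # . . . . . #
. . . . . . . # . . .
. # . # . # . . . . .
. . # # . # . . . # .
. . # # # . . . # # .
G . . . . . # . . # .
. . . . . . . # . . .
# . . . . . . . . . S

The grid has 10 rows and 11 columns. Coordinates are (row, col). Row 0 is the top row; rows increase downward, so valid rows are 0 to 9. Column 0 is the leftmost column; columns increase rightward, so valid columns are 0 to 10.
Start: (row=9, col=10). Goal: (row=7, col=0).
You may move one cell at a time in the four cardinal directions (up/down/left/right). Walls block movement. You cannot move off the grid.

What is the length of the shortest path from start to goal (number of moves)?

Answer: Shortest path length: 12

Derivation:
BFS from (row=9, col=10) until reaching (row=7, col=0):
  Distance 0: (row=9, col=10)
  Distance 1: (row=8, col=10), (row=9, col=9)
  Distance 2: (row=7, col=10), (row=8, col=9), (row=9, col=8)
  Distance 3: (row=6, col=10), (row=8, col=8), (row=9, col=7)
  Distance 4: (row=5, col=10), (row=7, col=8), (row=9, col=6)
  Distance 5: (row=4, col=10), (row=7, col=7), (row=8, col=6), (row=9, col=5)
  Distance 6: (row=3, col=10), (row=4, col=9), (row=6, col=7), (row=8, col=5), (row=9, col=4)
  Distance 7: (row=3, col=9), (row=4, col=8), (row=5, col=7), (row=6, col=6), (row=7, col=5), (row=8, col=4), (row=9, col=3)
  Distance 8: (row=2, col=9), (row=3, col=8), (row=4, col=7), (row=5, col=6), (row=5, col=8), (row=6, col=5), (row=7, col=4), (row=8, col=3), (row=9, col=2)
  Distance 9: (row=2, col=8), (row=4, col=6), (row=7, col=3), (row=8, col=2), (row=9, col=1)
  Distance 10: (row=2, col=7), (row=3, col=6), (row=7, col=2), (row=8, col=1)
  Distance 11: (row=1, col=7), (row=2, col=6), (row=3, col=5), (row=7, col=1), (row=8, col=0)
  Distance 12: (row=0, col=7), (row=1, col=6), (row=2, col=5), (row=3, col=4), (row=6, col=1), (row=7, col=0)  <- goal reached here
One shortest path (12 moves): (row=9, col=10) -> (row=9, col=9) -> (row=9, col=8) -> (row=9, col=7) -> (row=9, col=6) -> (row=9, col=5) -> (row=9, col=4) -> (row=9, col=3) -> (row=9, col=2) -> (row=9, col=1) -> (row=8, col=1) -> (row=8, col=0) -> (row=7, col=0)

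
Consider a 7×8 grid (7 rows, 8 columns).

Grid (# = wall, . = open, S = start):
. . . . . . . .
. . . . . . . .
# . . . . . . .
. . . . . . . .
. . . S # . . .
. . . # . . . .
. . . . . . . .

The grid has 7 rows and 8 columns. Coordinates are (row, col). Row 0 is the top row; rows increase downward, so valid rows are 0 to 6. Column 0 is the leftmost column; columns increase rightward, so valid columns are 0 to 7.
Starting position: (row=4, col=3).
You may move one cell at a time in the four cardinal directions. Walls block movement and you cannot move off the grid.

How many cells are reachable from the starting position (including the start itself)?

Answer: Reachable cells: 53

Derivation:
BFS flood-fill from (row=4, col=3):
  Distance 0: (row=4, col=3)
  Distance 1: (row=3, col=3), (row=4, col=2)
  Distance 2: (row=2, col=3), (row=3, col=2), (row=3, col=4), (row=4, col=1), (row=5, col=2)
  Distance 3: (row=1, col=3), (row=2, col=2), (row=2, col=4), (row=3, col=1), (row=3, col=5), (row=4, col=0), (row=5, col=1), (row=6, col=2)
  Distance 4: (row=0, col=3), (row=1, col=2), (row=1, col=4), (row=2, col=1), (row=2, col=5), (row=3, col=0), (row=3, col=6), (row=4, col=5), (row=5, col=0), (row=6, col=1), (row=6, col=3)
  Distance 5: (row=0, col=2), (row=0, col=4), (row=1, col=1), (row=1, col=5), (row=2, col=6), (row=3, col=7), (row=4, col=6), (row=5, col=5), (row=6, col=0), (row=6, col=4)
  Distance 6: (row=0, col=1), (row=0, col=5), (row=1, col=0), (row=1, col=6), (row=2, col=7), (row=4, col=7), (row=5, col=4), (row=5, col=6), (row=6, col=5)
  Distance 7: (row=0, col=0), (row=0, col=6), (row=1, col=7), (row=5, col=7), (row=6, col=6)
  Distance 8: (row=0, col=7), (row=6, col=7)
Total reachable: 53 (grid has 53 open cells total)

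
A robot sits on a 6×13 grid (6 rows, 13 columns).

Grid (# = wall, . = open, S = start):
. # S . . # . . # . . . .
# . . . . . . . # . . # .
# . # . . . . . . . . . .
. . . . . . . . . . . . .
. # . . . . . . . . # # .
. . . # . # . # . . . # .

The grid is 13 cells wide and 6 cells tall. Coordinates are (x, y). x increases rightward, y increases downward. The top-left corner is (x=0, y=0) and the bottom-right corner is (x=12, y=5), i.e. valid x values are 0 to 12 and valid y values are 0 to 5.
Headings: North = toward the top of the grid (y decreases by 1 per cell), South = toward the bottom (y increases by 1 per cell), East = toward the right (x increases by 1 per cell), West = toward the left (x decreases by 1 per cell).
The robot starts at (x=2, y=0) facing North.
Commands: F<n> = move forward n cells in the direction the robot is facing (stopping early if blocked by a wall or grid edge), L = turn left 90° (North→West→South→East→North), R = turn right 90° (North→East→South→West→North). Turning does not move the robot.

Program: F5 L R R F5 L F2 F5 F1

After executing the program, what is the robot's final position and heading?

Answer: Final position: (x=4, y=0), facing North

Derivation:
Start: (x=2, y=0), facing North
  F5: move forward 0/5 (blocked), now at (x=2, y=0)
  L: turn left, now facing West
  R: turn right, now facing North
  R: turn right, now facing East
  F5: move forward 2/5 (blocked), now at (x=4, y=0)
  L: turn left, now facing North
  F2: move forward 0/2 (blocked), now at (x=4, y=0)
  F5: move forward 0/5 (blocked), now at (x=4, y=0)
  F1: move forward 0/1 (blocked), now at (x=4, y=0)
Final: (x=4, y=0), facing North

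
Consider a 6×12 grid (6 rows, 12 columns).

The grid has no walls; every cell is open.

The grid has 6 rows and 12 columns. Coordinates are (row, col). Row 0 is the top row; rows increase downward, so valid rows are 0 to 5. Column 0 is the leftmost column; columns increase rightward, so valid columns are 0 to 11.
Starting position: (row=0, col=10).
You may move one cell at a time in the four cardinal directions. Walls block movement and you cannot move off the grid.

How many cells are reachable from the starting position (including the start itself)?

BFS flood-fill from (row=0, col=10):
  Distance 0: (row=0, col=10)
  Distance 1: (row=0, col=9), (row=0, col=11), (row=1, col=10)
  Distance 2: (row=0, col=8), (row=1, col=9), (row=1, col=11), (row=2, col=10)
  Distance 3: (row=0, col=7), (row=1, col=8), (row=2, col=9), (row=2, col=11), (row=3, col=10)
  Distance 4: (row=0, col=6), (row=1, col=7), (row=2, col=8), (row=3, col=9), (row=3, col=11), (row=4, col=10)
  Distance 5: (row=0, col=5), (row=1, col=6), (row=2, col=7), (row=3, col=8), (row=4, col=9), (row=4, col=11), (row=5, col=10)
  Distance 6: (row=0, col=4), (row=1, col=5), (row=2, col=6), (row=3, col=7), (row=4, col=8), (row=5, col=9), (row=5, col=11)
  Distance 7: (row=0, col=3), (row=1, col=4), (row=2, col=5), (row=3, col=6), (row=4, col=7), (row=5, col=8)
  Distance 8: (row=0, col=2), (row=1, col=3), (row=2, col=4), (row=3, col=5), (row=4, col=6), (row=5, col=7)
  Distance 9: (row=0, col=1), (row=1, col=2), (row=2, col=3), (row=3, col=4), (row=4, col=5), (row=5, col=6)
  Distance 10: (row=0, col=0), (row=1, col=1), (row=2, col=2), (row=3, col=3), (row=4, col=4), (row=5, col=5)
  Distance 11: (row=1, col=0), (row=2, col=1), (row=3, col=2), (row=4, col=3), (row=5, col=4)
  Distance 12: (row=2, col=0), (row=3, col=1), (row=4, col=2), (row=5, col=3)
  Distance 13: (row=3, col=0), (row=4, col=1), (row=5, col=2)
  Distance 14: (row=4, col=0), (row=5, col=1)
  Distance 15: (row=5, col=0)
Total reachable: 72 (grid has 72 open cells total)

Answer: Reachable cells: 72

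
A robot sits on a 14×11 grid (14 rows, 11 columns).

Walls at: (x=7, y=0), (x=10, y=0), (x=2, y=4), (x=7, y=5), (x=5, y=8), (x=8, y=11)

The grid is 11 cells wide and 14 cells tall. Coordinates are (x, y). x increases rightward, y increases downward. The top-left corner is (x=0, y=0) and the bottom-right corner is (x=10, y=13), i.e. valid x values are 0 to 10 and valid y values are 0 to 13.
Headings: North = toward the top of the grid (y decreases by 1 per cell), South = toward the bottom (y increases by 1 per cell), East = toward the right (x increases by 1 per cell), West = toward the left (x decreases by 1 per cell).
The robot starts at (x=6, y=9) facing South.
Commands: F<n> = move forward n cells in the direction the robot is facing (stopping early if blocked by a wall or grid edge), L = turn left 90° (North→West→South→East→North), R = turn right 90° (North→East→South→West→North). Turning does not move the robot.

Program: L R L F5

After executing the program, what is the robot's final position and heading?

Answer: Final position: (x=10, y=9), facing East

Derivation:
Start: (x=6, y=9), facing South
  L: turn left, now facing East
  R: turn right, now facing South
  L: turn left, now facing East
  F5: move forward 4/5 (blocked), now at (x=10, y=9)
Final: (x=10, y=9), facing East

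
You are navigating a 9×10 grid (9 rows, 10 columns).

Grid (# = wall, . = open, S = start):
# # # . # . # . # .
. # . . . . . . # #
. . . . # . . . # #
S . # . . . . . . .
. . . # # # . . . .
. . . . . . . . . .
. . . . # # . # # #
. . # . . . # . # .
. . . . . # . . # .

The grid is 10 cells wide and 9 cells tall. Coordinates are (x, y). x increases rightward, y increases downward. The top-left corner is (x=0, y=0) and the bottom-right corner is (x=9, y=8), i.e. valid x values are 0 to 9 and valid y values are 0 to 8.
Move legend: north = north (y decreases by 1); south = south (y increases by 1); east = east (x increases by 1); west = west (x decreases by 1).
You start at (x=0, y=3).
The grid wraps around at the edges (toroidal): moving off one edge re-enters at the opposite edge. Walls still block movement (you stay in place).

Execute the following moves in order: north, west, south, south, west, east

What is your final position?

Answer: Final position: (x=0, y=4)

Derivation:
Start: (x=0, y=3)
  north (north): (x=0, y=3) -> (x=0, y=2)
  west (west): blocked, stay at (x=0, y=2)
  south (south): (x=0, y=2) -> (x=0, y=3)
  south (south): (x=0, y=3) -> (x=0, y=4)
  west (west): (x=0, y=4) -> (x=9, y=4)
  east (east): (x=9, y=4) -> (x=0, y=4)
Final: (x=0, y=4)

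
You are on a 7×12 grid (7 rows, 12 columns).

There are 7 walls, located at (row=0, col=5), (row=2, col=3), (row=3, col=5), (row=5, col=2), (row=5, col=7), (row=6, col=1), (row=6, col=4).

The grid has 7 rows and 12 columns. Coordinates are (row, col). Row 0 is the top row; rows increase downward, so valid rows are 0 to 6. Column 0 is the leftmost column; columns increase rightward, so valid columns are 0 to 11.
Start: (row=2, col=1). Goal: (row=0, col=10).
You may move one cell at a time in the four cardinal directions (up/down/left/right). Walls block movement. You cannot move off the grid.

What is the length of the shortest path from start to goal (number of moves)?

BFS from (row=2, col=1) until reaching (row=0, col=10):
  Distance 0: (row=2, col=1)
  Distance 1: (row=1, col=1), (row=2, col=0), (row=2, col=2), (row=3, col=1)
  Distance 2: (row=0, col=1), (row=1, col=0), (row=1, col=2), (row=3, col=0), (row=3, col=2), (row=4, col=1)
  Distance 3: (row=0, col=0), (row=0, col=2), (row=1, col=3), (row=3, col=3), (row=4, col=0), (row=4, col=2), (row=5, col=1)
  Distance 4: (row=0, col=3), (row=1, col=4), (row=3, col=4), (row=4, col=3), (row=5, col=0)
  Distance 5: (row=0, col=4), (row=1, col=5), (row=2, col=4), (row=4, col=4), (row=5, col=3), (row=6, col=0)
  Distance 6: (row=1, col=6), (row=2, col=5), (row=4, col=5), (row=5, col=4), (row=6, col=3)
  Distance 7: (row=0, col=6), (row=1, col=7), (row=2, col=6), (row=4, col=6), (row=5, col=5), (row=6, col=2)
  Distance 8: (row=0, col=7), (row=1, col=8), (row=2, col=7), (row=3, col=6), (row=4, col=7), (row=5, col=6), (row=6, col=5)
  Distance 9: (row=0, col=8), (row=1, col=9), (row=2, col=8), (row=3, col=7), (row=4, col=8), (row=6, col=6)
  Distance 10: (row=0, col=9), (row=1, col=10), (row=2, col=9), (row=3, col=8), (row=4, col=9), (row=5, col=8), (row=6, col=7)
  Distance 11: (row=0, col=10), (row=1, col=11), (row=2, col=10), (row=3, col=9), (row=4, col=10), (row=5, col=9), (row=6, col=8)  <- goal reached here
One shortest path (11 moves): (row=2, col=1) -> (row=2, col=2) -> (row=1, col=2) -> (row=1, col=3) -> (row=1, col=4) -> (row=1, col=5) -> (row=1, col=6) -> (row=1, col=7) -> (row=1, col=8) -> (row=1, col=9) -> (row=1, col=10) -> (row=0, col=10)

Answer: Shortest path length: 11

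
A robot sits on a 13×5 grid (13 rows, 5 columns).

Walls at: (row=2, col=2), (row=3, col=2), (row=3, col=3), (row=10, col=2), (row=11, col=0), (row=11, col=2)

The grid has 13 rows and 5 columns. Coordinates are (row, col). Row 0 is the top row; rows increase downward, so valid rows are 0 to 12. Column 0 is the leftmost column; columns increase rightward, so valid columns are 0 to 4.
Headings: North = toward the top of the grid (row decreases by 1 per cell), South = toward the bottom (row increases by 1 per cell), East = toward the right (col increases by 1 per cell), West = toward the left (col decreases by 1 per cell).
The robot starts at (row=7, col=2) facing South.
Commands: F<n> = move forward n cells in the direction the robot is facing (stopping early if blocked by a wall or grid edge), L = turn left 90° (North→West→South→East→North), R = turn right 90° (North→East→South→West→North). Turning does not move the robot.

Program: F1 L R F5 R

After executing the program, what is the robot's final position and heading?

Answer: Final position: (row=9, col=2), facing West

Derivation:
Start: (row=7, col=2), facing South
  F1: move forward 1, now at (row=8, col=2)
  L: turn left, now facing East
  R: turn right, now facing South
  F5: move forward 1/5 (blocked), now at (row=9, col=2)
  R: turn right, now facing West
Final: (row=9, col=2), facing West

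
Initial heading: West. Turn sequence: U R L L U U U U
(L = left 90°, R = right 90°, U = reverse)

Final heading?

Answer: Final heading: North

Derivation:
Start: West
  U (U-turn (180°)) -> East
  R (right (90° clockwise)) -> South
  L (left (90° counter-clockwise)) -> East
  L (left (90° counter-clockwise)) -> North
  U (U-turn (180°)) -> South
  U (U-turn (180°)) -> North
  U (U-turn (180°)) -> South
  U (U-turn (180°)) -> North
Final: North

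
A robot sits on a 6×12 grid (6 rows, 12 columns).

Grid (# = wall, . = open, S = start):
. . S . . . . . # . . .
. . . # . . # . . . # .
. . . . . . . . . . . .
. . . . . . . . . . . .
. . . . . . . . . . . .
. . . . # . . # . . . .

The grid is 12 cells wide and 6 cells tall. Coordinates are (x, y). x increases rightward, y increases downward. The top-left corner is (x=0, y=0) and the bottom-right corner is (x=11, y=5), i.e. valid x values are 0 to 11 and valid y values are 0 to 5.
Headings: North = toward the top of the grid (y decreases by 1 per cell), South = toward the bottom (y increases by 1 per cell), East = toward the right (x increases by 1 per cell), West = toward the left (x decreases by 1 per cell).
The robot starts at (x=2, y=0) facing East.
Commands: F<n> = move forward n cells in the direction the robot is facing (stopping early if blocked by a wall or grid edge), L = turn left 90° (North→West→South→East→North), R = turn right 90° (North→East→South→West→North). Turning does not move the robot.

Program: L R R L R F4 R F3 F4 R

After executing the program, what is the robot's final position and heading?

Start: (x=2, y=0), facing East
  L: turn left, now facing North
  R: turn right, now facing East
  R: turn right, now facing South
  L: turn left, now facing East
  R: turn right, now facing South
  F4: move forward 4, now at (x=2, y=4)
  R: turn right, now facing West
  F3: move forward 2/3 (blocked), now at (x=0, y=4)
  F4: move forward 0/4 (blocked), now at (x=0, y=4)
  R: turn right, now facing North
Final: (x=0, y=4), facing North

Answer: Final position: (x=0, y=4), facing North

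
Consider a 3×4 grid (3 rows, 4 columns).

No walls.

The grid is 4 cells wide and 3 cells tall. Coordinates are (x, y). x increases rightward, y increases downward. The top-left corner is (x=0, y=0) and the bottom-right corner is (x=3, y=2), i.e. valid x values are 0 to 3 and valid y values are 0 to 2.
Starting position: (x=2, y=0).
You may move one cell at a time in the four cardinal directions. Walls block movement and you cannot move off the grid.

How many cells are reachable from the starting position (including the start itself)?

Answer: Reachable cells: 12

Derivation:
BFS flood-fill from (x=2, y=0):
  Distance 0: (x=2, y=0)
  Distance 1: (x=1, y=0), (x=3, y=0), (x=2, y=1)
  Distance 2: (x=0, y=0), (x=1, y=1), (x=3, y=1), (x=2, y=2)
  Distance 3: (x=0, y=1), (x=1, y=2), (x=3, y=2)
  Distance 4: (x=0, y=2)
Total reachable: 12 (grid has 12 open cells total)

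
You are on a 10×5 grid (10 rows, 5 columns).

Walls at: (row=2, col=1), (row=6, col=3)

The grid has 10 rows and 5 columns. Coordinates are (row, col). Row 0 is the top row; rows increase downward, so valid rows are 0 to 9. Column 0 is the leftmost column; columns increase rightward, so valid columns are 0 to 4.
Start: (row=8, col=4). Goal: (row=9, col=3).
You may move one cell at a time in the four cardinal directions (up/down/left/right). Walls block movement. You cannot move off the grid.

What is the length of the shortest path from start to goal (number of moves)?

Answer: Shortest path length: 2

Derivation:
BFS from (row=8, col=4) until reaching (row=9, col=3):
  Distance 0: (row=8, col=4)
  Distance 1: (row=7, col=4), (row=8, col=3), (row=9, col=4)
  Distance 2: (row=6, col=4), (row=7, col=3), (row=8, col=2), (row=9, col=3)  <- goal reached here
One shortest path (2 moves): (row=8, col=4) -> (row=8, col=3) -> (row=9, col=3)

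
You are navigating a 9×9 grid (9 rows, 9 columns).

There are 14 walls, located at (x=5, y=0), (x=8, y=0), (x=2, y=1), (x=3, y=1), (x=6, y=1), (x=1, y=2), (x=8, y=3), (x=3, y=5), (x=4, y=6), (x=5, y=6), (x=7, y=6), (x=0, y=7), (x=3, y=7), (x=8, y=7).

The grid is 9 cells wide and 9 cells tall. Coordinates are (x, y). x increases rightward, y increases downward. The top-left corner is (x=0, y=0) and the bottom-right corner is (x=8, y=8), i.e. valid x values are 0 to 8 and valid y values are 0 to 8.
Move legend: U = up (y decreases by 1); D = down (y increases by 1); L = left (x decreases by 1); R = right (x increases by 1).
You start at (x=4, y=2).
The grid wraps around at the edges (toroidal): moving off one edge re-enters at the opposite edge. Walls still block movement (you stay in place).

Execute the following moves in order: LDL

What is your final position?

Start: (x=4, y=2)
  L (left): (x=4, y=2) -> (x=3, y=2)
  D (down): (x=3, y=2) -> (x=3, y=3)
  L (left): (x=3, y=3) -> (x=2, y=3)
Final: (x=2, y=3)

Answer: Final position: (x=2, y=3)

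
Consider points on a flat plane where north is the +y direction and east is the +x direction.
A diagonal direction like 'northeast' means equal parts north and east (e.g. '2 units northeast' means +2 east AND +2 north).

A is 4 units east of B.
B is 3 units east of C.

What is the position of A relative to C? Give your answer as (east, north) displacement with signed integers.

Answer: A is at (east=7, north=0) relative to C.

Derivation:
Place C at the origin (east=0, north=0).
  B is 3 units east of C: delta (east=+3, north=+0); B at (east=3, north=0).
  A is 4 units east of B: delta (east=+4, north=+0); A at (east=7, north=0).
Therefore A relative to C: (east=7, north=0).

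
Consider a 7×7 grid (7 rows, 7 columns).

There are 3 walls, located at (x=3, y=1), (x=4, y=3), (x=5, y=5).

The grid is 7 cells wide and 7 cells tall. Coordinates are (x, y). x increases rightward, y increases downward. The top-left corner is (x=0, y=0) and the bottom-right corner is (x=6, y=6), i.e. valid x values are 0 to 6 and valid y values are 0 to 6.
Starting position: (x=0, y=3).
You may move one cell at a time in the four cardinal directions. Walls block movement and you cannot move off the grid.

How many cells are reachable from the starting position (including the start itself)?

BFS flood-fill from (x=0, y=3):
  Distance 0: (x=0, y=3)
  Distance 1: (x=0, y=2), (x=1, y=3), (x=0, y=4)
  Distance 2: (x=0, y=1), (x=1, y=2), (x=2, y=3), (x=1, y=4), (x=0, y=5)
  Distance 3: (x=0, y=0), (x=1, y=1), (x=2, y=2), (x=3, y=3), (x=2, y=4), (x=1, y=5), (x=0, y=6)
  Distance 4: (x=1, y=0), (x=2, y=1), (x=3, y=2), (x=3, y=4), (x=2, y=5), (x=1, y=6)
  Distance 5: (x=2, y=0), (x=4, y=2), (x=4, y=4), (x=3, y=5), (x=2, y=6)
  Distance 6: (x=3, y=0), (x=4, y=1), (x=5, y=2), (x=5, y=4), (x=4, y=5), (x=3, y=6)
  Distance 7: (x=4, y=0), (x=5, y=1), (x=6, y=2), (x=5, y=3), (x=6, y=4), (x=4, y=6)
  Distance 8: (x=5, y=0), (x=6, y=1), (x=6, y=3), (x=6, y=5), (x=5, y=6)
  Distance 9: (x=6, y=0), (x=6, y=6)
Total reachable: 46 (grid has 46 open cells total)

Answer: Reachable cells: 46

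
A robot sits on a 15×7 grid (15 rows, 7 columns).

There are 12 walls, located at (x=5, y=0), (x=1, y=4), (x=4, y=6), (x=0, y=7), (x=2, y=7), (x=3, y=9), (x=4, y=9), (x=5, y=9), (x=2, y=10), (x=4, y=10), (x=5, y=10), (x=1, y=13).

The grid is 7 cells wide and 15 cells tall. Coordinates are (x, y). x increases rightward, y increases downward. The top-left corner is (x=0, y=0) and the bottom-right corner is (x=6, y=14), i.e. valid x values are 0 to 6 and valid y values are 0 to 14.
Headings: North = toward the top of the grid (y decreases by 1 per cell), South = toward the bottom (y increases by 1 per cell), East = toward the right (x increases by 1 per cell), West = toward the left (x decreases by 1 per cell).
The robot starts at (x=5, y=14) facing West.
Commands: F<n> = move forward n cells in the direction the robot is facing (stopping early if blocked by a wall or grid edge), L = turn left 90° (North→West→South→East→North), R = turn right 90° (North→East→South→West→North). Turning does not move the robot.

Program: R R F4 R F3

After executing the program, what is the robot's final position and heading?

Answer: Final position: (x=6, y=14), facing South

Derivation:
Start: (x=5, y=14), facing West
  R: turn right, now facing North
  R: turn right, now facing East
  F4: move forward 1/4 (blocked), now at (x=6, y=14)
  R: turn right, now facing South
  F3: move forward 0/3 (blocked), now at (x=6, y=14)
Final: (x=6, y=14), facing South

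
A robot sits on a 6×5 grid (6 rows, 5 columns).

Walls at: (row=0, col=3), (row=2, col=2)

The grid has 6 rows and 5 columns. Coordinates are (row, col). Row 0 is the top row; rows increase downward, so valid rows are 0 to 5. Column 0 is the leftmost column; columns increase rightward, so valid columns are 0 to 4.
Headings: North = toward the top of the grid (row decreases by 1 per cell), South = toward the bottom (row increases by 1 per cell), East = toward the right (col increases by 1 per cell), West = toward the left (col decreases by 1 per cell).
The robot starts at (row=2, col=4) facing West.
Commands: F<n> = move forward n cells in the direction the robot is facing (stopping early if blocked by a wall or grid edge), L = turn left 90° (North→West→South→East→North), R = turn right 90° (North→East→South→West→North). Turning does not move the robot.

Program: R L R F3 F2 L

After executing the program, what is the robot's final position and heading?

Start: (row=2, col=4), facing West
  R: turn right, now facing North
  L: turn left, now facing West
  R: turn right, now facing North
  F3: move forward 2/3 (blocked), now at (row=0, col=4)
  F2: move forward 0/2 (blocked), now at (row=0, col=4)
  L: turn left, now facing West
Final: (row=0, col=4), facing West

Answer: Final position: (row=0, col=4), facing West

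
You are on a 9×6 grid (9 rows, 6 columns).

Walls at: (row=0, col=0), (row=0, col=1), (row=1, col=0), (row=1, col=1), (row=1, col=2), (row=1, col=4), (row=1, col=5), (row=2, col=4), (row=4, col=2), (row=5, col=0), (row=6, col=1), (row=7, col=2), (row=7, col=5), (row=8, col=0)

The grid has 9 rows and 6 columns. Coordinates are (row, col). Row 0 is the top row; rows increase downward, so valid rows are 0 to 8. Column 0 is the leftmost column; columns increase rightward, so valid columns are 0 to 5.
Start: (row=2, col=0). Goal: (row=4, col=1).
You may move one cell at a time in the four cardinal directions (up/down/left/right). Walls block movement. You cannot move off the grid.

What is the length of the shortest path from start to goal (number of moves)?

Answer: Shortest path length: 3

Derivation:
BFS from (row=2, col=0) until reaching (row=4, col=1):
  Distance 0: (row=2, col=0)
  Distance 1: (row=2, col=1), (row=3, col=0)
  Distance 2: (row=2, col=2), (row=3, col=1), (row=4, col=0)
  Distance 3: (row=2, col=3), (row=3, col=2), (row=4, col=1)  <- goal reached here
One shortest path (3 moves): (row=2, col=0) -> (row=2, col=1) -> (row=3, col=1) -> (row=4, col=1)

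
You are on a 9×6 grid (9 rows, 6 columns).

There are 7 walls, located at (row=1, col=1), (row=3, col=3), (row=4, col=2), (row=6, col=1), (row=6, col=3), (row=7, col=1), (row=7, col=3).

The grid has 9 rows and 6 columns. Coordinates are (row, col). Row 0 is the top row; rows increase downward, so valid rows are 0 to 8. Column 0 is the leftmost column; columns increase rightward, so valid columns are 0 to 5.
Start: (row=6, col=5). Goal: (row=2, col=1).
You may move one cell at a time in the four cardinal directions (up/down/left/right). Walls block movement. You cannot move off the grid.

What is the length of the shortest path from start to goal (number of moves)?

BFS from (row=6, col=5) until reaching (row=2, col=1):
  Distance 0: (row=6, col=5)
  Distance 1: (row=5, col=5), (row=6, col=4), (row=7, col=5)
  Distance 2: (row=4, col=5), (row=5, col=4), (row=7, col=4), (row=8, col=5)
  Distance 3: (row=3, col=5), (row=4, col=4), (row=5, col=3), (row=8, col=4)
  Distance 4: (row=2, col=5), (row=3, col=4), (row=4, col=3), (row=5, col=2), (row=8, col=3)
  Distance 5: (row=1, col=5), (row=2, col=4), (row=5, col=1), (row=6, col=2), (row=8, col=2)
  Distance 6: (row=0, col=5), (row=1, col=4), (row=2, col=3), (row=4, col=1), (row=5, col=0), (row=7, col=2), (row=8, col=1)
  Distance 7: (row=0, col=4), (row=1, col=3), (row=2, col=2), (row=3, col=1), (row=4, col=0), (row=6, col=0), (row=8, col=0)
  Distance 8: (row=0, col=3), (row=1, col=2), (row=2, col=1), (row=3, col=0), (row=3, col=2), (row=7, col=0)  <- goal reached here
One shortest path (8 moves): (row=6, col=5) -> (row=6, col=4) -> (row=5, col=4) -> (row=5, col=3) -> (row=5, col=2) -> (row=5, col=1) -> (row=4, col=1) -> (row=3, col=1) -> (row=2, col=1)

Answer: Shortest path length: 8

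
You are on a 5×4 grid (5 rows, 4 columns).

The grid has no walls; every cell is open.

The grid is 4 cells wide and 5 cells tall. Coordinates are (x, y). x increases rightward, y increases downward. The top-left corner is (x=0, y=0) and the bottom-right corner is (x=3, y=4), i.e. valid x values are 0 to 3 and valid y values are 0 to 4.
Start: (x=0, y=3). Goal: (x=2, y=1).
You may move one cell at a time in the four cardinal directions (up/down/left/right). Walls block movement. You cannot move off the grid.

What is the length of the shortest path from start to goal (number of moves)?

BFS from (x=0, y=3) until reaching (x=2, y=1):
  Distance 0: (x=0, y=3)
  Distance 1: (x=0, y=2), (x=1, y=3), (x=0, y=4)
  Distance 2: (x=0, y=1), (x=1, y=2), (x=2, y=3), (x=1, y=4)
  Distance 3: (x=0, y=0), (x=1, y=1), (x=2, y=2), (x=3, y=3), (x=2, y=4)
  Distance 4: (x=1, y=0), (x=2, y=1), (x=3, y=2), (x=3, y=4)  <- goal reached here
One shortest path (4 moves): (x=0, y=3) -> (x=1, y=3) -> (x=2, y=3) -> (x=2, y=2) -> (x=2, y=1)

Answer: Shortest path length: 4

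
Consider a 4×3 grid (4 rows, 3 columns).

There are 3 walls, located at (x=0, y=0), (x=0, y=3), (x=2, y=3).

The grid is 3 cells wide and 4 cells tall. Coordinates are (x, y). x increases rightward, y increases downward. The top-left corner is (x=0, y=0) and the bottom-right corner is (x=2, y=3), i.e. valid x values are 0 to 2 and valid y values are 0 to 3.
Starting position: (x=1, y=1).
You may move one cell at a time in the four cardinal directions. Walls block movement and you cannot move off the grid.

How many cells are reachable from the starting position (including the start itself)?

Answer: Reachable cells: 9

Derivation:
BFS flood-fill from (x=1, y=1):
  Distance 0: (x=1, y=1)
  Distance 1: (x=1, y=0), (x=0, y=1), (x=2, y=1), (x=1, y=2)
  Distance 2: (x=2, y=0), (x=0, y=2), (x=2, y=2), (x=1, y=3)
Total reachable: 9 (grid has 9 open cells total)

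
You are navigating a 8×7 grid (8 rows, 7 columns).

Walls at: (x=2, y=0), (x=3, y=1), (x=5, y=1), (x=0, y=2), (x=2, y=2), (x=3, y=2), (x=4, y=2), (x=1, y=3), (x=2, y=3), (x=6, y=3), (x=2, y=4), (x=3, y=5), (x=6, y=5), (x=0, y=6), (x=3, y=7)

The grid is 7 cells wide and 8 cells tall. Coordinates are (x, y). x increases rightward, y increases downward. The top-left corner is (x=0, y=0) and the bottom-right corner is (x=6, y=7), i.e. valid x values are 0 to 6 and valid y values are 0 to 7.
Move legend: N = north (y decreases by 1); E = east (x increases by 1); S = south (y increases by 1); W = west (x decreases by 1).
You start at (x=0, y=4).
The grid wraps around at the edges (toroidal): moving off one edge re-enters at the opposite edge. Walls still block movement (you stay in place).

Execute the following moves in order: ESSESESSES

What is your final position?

Answer: Final position: (x=2, y=7)

Derivation:
Start: (x=0, y=4)
  E (east): (x=0, y=4) -> (x=1, y=4)
  S (south): (x=1, y=4) -> (x=1, y=5)
  S (south): (x=1, y=5) -> (x=1, y=6)
  E (east): (x=1, y=6) -> (x=2, y=6)
  S (south): (x=2, y=6) -> (x=2, y=7)
  E (east): blocked, stay at (x=2, y=7)
  S (south): blocked, stay at (x=2, y=7)
  S (south): blocked, stay at (x=2, y=7)
  E (east): blocked, stay at (x=2, y=7)
  S (south): blocked, stay at (x=2, y=7)
Final: (x=2, y=7)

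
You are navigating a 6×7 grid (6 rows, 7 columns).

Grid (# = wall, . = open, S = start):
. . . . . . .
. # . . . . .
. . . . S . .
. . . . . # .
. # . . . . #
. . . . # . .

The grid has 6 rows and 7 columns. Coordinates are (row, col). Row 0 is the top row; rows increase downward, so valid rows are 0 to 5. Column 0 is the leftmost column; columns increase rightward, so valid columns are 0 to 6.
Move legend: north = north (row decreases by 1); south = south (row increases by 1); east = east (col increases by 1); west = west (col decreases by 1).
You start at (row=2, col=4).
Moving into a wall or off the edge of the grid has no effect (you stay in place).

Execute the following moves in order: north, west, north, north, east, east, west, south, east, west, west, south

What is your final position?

Answer: Final position: (row=2, col=3)

Derivation:
Start: (row=2, col=4)
  north (north): (row=2, col=4) -> (row=1, col=4)
  west (west): (row=1, col=4) -> (row=1, col=3)
  north (north): (row=1, col=3) -> (row=0, col=3)
  north (north): blocked, stay at (row=0, col=3)
  east (east): (row=0, col=3) -> (row=0, col=4)
  east (east): (row=0, col=4) -> (row=0, col=5)
  west (west): (row=0, col=5) -> (row=0, col=4)
  south (south): (row=0, col=4) -> (row=1, col=4)
  east (east): (row=1, col=4) -> (row=1, col=5)
  west (west): (row=1, col=5) -> (row=1, col=4)
  west (west): (row=1, col=4) -> (row=1, col=3)
  south (south): (row=1, col=3) -> (row=2, col=3)
Final: (row=2, col=3)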